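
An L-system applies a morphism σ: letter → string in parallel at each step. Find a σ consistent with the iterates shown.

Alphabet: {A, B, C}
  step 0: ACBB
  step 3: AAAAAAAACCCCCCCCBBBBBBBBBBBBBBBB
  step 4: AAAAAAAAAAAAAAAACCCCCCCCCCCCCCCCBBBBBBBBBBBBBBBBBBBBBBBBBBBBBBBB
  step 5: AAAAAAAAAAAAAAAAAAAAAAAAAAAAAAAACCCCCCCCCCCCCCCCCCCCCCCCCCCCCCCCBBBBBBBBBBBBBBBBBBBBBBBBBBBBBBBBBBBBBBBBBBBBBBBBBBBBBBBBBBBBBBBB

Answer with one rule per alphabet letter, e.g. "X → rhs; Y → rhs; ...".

  step 4 ⇒ step 5: AAAAAAAAAAAAAAAACCCCCCCCCCCCCCCCBBBBBBBBBBBBBBBBBBBBBBBBBBBBBBBB ⇒ AA·AA·AA·AA·AA·AA·AA·AA·AA·AA·AA·AA·AA·AA·AA·AA·CC·CC·CC·CC·CC·CC·CC·CC·CC·CC·CC·CC·CC·CC·CC·CC·BB·BB·BB·BB·BB·BB·BB·BB·BB·BB·BB·BB·BB·BB·BB·BB·BB·BB·BB·BB·BB·BB·BB·BB·BB·BB·BB·BB·BB·BB·BB·BB
    A ↦ AA
    B ↦ BB
    C ↦ CC

A->AA, B->BB, C->CC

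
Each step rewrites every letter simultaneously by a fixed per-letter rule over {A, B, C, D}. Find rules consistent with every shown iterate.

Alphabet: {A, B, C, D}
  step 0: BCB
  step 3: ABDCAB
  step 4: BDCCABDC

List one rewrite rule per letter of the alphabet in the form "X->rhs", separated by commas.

  step 3 ⇒ step 4: ABDCAB ⇒ B·DC·C·A·B·DC
    A ↦ B
    B ↦ DC
    C ↦ A
    D ↦ C

A->B, B->DC, C->A, D->C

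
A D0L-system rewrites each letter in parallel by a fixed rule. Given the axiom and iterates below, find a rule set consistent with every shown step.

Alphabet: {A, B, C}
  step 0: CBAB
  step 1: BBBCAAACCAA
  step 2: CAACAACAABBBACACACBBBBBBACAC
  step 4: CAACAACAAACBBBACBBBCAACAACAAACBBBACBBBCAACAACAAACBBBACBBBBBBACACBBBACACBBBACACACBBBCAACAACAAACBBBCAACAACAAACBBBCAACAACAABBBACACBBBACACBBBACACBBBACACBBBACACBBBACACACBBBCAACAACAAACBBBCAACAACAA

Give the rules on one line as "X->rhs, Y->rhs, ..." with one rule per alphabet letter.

  step 1 ⇒ step 2: BBBCAAACCAA ⇒ CAA·CAA·CAA·BBB·AC·AC·AC·BBB·BBB·AC·AC
    A ↦ AC
    B ↦ CAA
    C ↦ BBB

A->AC, B->CAA, C->BBB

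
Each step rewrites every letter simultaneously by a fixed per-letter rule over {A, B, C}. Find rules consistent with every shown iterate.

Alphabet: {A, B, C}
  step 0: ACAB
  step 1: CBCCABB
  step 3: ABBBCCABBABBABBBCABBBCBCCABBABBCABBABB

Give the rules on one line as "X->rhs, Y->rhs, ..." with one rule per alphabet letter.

  step 0 ⇒ step 1: ACAB ⇒ C·BC·C·ABB
    A ↦ C
    B ↦ ABB
    C ↦ BC

A->C, B->ABB, C->BC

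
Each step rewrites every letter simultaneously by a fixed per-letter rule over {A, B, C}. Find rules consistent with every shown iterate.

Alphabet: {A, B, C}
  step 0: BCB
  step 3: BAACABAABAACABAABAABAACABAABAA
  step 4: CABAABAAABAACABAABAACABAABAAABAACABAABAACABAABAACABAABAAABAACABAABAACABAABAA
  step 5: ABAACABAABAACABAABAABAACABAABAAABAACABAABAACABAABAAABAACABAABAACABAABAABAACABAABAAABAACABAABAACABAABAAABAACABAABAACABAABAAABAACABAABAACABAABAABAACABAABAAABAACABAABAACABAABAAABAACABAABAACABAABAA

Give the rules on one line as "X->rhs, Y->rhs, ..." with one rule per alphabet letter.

A->BAA, B->CA, C->A

  step 4 ⇒ step 5: CABAABAAABAACABAABAACABAABAAABAACABAABAACABAABAACABAABAAABAACABAABAACABAABAA ⇒ A·BAA·CA·BAA·BAA·CA·BAA·BAA·BAA·CA·BAA·BAA·A·BAA·CA·BAA·BAA·CA·BAA·BAA·A·BAA·CA·BAA·BAA·CA·BAA·BAA·BAA·CA·BAA·BAA·A·BAA·CA·BAA·BAA·CA·BAA·BAA·A·BAA·CA·BAA·BAA·CA·BAA·BAA·A·BAA·CA·BAA·BAA·CA·BAA·BAA·BAA·CA·BAA·BAA·A·BAA·CA·BAA·BAA·CA·BAA·BAA·A·BAA·CA·BAA·BAA·CA·BAA·BAA
    A ↦ BAA
    B ↦ CA
    C ↦ A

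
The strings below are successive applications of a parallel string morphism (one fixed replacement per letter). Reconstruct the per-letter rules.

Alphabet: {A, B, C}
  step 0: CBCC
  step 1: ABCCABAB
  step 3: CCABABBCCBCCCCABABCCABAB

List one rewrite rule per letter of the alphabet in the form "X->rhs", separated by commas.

  step 0 ⇒ step 1: CBCC ⇒ AB·CC·AB·AB
    B ↦ CC
    C ↦ AB
    A ↦ B  (constrained at step 1)

A->B, B->CC, C->AB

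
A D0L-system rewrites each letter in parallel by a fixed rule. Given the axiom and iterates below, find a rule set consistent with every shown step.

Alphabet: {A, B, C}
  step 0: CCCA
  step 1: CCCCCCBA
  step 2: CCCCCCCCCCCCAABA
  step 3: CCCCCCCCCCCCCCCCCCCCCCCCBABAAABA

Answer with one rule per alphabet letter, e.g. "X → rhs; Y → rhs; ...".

  step 2 ⇒ step 3: CCCCCCCCCCCCAABA ⇒ CC·CC·CC·CC·CC·CC·CC·CC·CC·CC·CC·CC·BA·BA·AA·BA
    A ↦ BA
    B ↦ AA
    C ↦ CC

A->BA, B->AA, C->CC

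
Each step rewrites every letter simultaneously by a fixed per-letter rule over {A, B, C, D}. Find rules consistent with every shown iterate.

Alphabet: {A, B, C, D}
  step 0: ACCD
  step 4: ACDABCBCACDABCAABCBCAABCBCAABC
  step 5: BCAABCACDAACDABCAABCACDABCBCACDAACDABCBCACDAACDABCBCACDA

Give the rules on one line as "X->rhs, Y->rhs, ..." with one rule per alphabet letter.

  step 4 ⇒ step 5: ACDABCBCACDABCAABCBCAABCBCAABC ⇒ BC·A·A·BC·ACD·A·ACD·A·BC·A·A·BC·ACD·A·BC·BC·ACD·A·ACD·A·BC·BC·ACD·A·ACD·A·BC·BC·ACD·A
    A ↦ BC
    B ↦ ACD
    C ↦ A
    D ↦ A

A->BC, B->ACD, C->A, D->A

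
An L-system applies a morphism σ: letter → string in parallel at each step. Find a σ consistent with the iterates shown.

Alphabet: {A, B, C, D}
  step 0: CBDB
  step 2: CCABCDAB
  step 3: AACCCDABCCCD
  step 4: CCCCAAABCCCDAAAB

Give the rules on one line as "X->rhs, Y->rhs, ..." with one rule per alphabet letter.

A->CC, B->CD, C->A, D->B

  step 3 ⇒ step 4: AACCCDABCCCD ⇒ CC·CC·A·A·A·B·CC·CD·A·A·A·B
    A ↦ CC
    B ↦ CD
    C ↦ A
    D ↦ B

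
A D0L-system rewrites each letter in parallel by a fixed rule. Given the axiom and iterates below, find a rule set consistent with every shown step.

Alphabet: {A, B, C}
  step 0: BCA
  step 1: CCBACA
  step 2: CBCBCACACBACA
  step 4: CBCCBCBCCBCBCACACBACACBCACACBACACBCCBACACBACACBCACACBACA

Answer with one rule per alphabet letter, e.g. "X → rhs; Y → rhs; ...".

  step 1 ⇒ step 2: CCBACA ⇒ CB·CB·C·ACA·CB·ACA
    A ↦ ACA
    B ↦ C
    C ↦ CB

A->ACA, B->C, C->CB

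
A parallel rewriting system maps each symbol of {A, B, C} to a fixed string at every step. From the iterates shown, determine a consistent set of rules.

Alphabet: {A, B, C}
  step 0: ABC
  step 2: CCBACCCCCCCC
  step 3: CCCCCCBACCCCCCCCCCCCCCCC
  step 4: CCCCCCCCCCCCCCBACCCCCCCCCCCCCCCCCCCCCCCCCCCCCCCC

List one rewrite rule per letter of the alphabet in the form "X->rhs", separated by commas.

A->BA, B->CC, C->CC

  step 3 ⇒ step 4: CCCCCCBACCCCCCCCCCCCCCCC ⇒ CC·CC·CC·CC·CC·CC·CC·BA·CC·CC·CC·CC·CC·CC·CC·CC·CC·CC·CC·CC·CC·CC·CC·CC
    A ↦ BA
    B ↦ CC
    C ↦ CC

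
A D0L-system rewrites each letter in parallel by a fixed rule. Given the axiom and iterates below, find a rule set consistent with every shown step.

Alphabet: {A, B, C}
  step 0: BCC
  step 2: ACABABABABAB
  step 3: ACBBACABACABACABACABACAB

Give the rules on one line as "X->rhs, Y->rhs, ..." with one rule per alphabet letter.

A->AC, B->AB, C->BB

  step 2 ⇒ step 3: ACABABABABAB ⇒ AC·BB·AC·AB·AC·AB·AC·AB·AC·AB·AC·AB
    A ↦ AC
    B ↦ AB
    C ↦ BB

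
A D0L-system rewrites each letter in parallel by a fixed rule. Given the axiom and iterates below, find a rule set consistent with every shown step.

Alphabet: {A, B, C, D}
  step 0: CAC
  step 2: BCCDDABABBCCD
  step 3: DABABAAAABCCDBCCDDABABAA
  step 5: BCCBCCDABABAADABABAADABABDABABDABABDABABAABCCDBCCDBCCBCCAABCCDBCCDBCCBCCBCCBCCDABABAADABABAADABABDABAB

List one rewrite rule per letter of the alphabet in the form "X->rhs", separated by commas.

  step 2 ⇒ step 3: BCCDDABABBCCD ⇒ D·AB·AB·AA·AA·BCC·D·BCC·D·D·AB·AB·AA
    A ↦ BCC
    B ↦ D
    C ↦ AB
    D ↦ AA

A->BCC, B->D, C->AB, D->AA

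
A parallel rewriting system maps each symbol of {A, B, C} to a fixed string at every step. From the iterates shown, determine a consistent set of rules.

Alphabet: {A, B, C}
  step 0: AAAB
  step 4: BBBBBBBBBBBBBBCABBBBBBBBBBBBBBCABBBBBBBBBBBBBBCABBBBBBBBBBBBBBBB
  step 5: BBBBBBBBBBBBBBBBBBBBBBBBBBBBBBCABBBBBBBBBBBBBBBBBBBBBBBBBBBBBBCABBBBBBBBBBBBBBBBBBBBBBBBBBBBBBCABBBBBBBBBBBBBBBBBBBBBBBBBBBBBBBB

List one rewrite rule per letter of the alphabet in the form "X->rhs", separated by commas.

A->CA, B->BB, C->BB

  step 4 ⇒ step 5: BBBBBBBBBBBBBBCABBBBBBBBBBBBBBCABBBBBBBBBBBBBBCABBBBBBBBBBBBBBBB ⇒ BB·BB·BB·BB·BB·BB·BB·BB·BB·BB·BB·BB·BB·BB·BB·CA·BB·BB·BB·BB·BB·BB·BB·BB·BB·BB·BB·BB·BB·BB·BB·CA·BB·BB·BB·BB·BB·BB·BB·BB·BB·BB·BB·BB·BB·BB·BB·CA·BB·BB·BB·BB·BB·BB·BB·BB·BB·BB·BB·BB·BB·BB·BB·BB
    A ↦ CA
    B ↦ BB
    C ↦ BB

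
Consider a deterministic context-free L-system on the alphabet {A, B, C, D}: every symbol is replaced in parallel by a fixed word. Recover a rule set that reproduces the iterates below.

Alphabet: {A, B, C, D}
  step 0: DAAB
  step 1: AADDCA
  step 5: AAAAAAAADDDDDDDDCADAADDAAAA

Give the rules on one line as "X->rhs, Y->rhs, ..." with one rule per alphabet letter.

  step 0 ⇒ step 1: DAAB ⇒ AA·D·D·CA
    A ↦ D
    B ↦ CA
    D ↦ AA
    C ↦ BA  (constrained at step 1)

A->D, B->CA, C->BA, D->AA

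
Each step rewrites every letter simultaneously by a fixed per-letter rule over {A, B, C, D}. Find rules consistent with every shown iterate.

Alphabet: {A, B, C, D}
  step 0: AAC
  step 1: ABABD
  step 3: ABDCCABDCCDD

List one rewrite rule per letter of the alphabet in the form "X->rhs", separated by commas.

  step 0 ⇒ step 1: AAC ⇒ AB·AB·D
    A ↦ AB
    C ↦ D
    B ↦ D  (constrained at step 1)
    D ↦ CC  (constrained at step 1)

A->AB, B->D, C->D, D->CC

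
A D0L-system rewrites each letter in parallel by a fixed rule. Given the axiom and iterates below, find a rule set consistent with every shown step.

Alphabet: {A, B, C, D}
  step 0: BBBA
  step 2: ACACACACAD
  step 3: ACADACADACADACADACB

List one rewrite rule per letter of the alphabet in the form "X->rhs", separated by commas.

  step 2 ⇒ step 3: ACACACACAD ⇒ AC·AD·AC·AD·AC·AD·AC·AD·AC·B
    A ↦ AC
    C ↦ AD
    D ↦ B
    B ↦ A  (constrained at step 0)

A->AC, B->A, C->AD, D->B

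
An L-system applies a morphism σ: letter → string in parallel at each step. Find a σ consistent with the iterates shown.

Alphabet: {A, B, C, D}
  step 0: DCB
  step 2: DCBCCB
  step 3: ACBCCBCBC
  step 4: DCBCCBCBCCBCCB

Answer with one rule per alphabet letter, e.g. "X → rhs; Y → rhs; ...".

A->D, B->C, C->CB, D->A

  step 3 ⇒ step 4: ACBCCBCBC ⇒ D·CB·C·CB·CB·C·CB·C·CB
    A ↦ D
    B ↦ C
    C ↦ CB
  step 2 ⇒ step 3: DCBCCB ⇒ A·CB·C·CB·CB·C
    D ↦ A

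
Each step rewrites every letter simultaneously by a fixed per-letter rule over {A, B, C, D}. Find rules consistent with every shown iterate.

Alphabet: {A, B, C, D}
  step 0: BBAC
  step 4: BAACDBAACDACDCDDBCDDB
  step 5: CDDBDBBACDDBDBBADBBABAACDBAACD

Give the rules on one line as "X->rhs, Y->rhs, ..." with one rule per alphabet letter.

  step 4 ⇒ step 5: BAACDBAACDACDCDDBCDDB ⇒ CD·DB·DB·B·A·CD·DB·DB·B·A·DB·B·A·B·A·A·CD·B·A·A·CD
    A ↦ DB
    B ↦ CD
    C ↦ B
    D ↦ A

A->DB, B->CD, C->B, D->A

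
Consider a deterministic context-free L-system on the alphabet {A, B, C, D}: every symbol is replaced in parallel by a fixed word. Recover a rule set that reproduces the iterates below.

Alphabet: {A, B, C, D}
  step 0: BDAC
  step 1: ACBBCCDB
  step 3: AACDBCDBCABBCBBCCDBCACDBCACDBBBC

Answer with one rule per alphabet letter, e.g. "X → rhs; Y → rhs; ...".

A->BBC, B->A, C->CDB, D->C

  step 0 ⇒ step 1: BDAC ⇒ A·C·BBC·CDB
    A ↦ BBC
    B ↦ A
    C ↦ CDB
    D ↦ C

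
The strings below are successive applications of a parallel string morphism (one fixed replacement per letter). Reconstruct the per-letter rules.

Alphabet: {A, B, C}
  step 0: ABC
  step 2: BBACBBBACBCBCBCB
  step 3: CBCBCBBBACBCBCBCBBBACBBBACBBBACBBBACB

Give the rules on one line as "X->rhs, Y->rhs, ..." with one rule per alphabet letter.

A->CB, B->CB, C->BBA

  step 2 ⇒ step 3: BBACBBBACBCBCBCB ⇒ CB·CB·CB·BBA·CB·CB·CB·CB·BBA·CB·BBA·CB·BBA·CB·BBA·CB
    A ↦ CB
    B ↦ CB
    C ↦ BBA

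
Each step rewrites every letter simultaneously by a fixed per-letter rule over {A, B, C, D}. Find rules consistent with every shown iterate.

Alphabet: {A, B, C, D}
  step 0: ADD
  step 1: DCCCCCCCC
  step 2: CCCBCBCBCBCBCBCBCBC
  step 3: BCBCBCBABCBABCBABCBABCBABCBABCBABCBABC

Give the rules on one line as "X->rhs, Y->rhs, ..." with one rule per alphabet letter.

A->DCC, B->BA, C->BC, D->CCC

  step 2 ⇒ step 3: CCCBCBCBCBCBCBCBCBC ⇒ BC·BC·BC·BA·BC·BA·BC·BA·BC·BA·BC·BA·BC·BA·BC·BA·BC·BA·BC
    B ↦ BA
    C ↦ BC
  step 0 ⇒ step 1: ADD ⇒ DCC·CCC·CCC
    A ↦ DCC
  step 0 ⇒ step 1: ADD ⇒ DCC·CCC·CCC
    D ↦ CCC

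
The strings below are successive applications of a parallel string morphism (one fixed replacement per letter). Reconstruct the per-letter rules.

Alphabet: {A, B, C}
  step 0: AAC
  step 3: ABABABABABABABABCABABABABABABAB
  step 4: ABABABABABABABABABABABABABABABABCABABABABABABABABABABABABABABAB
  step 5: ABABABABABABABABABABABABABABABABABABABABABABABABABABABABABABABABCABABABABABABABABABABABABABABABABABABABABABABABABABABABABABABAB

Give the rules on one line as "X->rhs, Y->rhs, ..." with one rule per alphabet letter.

A->AB, B->AB, C->CAB

  step 4 ⇒ step 5: ABABABABABABABABABABABABABABABABCABABABABABABABABABABABABABABAB ⇒ AB·AB·AB·AB·AB·AB·AB·AB·AB·AB·AB·AB·AB·AB·AB·AB·AB·AB·AB·AB·AB·AB·AB·AB·AB·AB·AB·AB·AB·AB·AB·AB·CAB·AB·AB·AB·AB·AB·AB·AB·AB·AB·AB·AB·AB·AB·AB·AB·AB·AB·AB·AB·AB·AB·AB·AB·AB·AB·AB·AB·AB·AB·AB
    A ↦ AB
    B ↦ AB
    C ↦ CAB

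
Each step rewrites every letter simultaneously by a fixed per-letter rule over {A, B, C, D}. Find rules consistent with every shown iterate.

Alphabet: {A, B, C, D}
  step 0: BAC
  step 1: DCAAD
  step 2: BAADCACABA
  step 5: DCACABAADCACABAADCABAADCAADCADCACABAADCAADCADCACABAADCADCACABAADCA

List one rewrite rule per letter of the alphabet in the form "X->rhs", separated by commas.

A->CA, B->D, C->AD, D->BA

  step 1 ⇒ step 2: DCAAD ⇒ BA·AD·CA·CA·BA
    A ↦ CA
    C ↦ AD
    D ↦ BA
  step 0 ⇒ step 1: BAC ⇒ D·CA·AD
    B ↦ D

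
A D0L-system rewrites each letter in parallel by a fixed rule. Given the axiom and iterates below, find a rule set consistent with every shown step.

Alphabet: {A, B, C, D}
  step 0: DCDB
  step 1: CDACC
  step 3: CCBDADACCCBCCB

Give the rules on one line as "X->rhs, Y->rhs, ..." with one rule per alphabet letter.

A->CB, B->C, C->DA, D->C

  step 0 ⇒ step 1: DCDB ⇒ C·DA·C·C
    B ↦ C
    C ↦ DA
    D ↦ C
    A ↦ CB  (constrained at step 1)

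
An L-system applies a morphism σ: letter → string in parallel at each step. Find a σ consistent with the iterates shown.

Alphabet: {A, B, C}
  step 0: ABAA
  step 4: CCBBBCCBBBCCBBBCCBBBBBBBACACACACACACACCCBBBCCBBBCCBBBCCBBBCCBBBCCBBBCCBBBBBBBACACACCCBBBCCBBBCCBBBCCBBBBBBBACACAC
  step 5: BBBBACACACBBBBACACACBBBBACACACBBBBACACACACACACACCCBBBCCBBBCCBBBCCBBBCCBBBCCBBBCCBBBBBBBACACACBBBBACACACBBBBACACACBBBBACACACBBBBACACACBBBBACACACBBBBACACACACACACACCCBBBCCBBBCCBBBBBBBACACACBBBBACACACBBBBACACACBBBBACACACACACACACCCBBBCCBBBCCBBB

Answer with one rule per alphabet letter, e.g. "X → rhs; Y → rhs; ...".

  step 4 ⇒ step 5: CCBBBCCBBBCCBBBCCBBBBBBBACACACACACACACCCBBBCCBBBCCBBBCCBBBCCBBBCCBBBCCBBBBBBBACACACCCBBBCCBBBCCBBBCCBBBBBBBACACAC ⇒ BB·BB·AC·AC·AC·BB·BB·AC·AC·AC·BB·BB·AC·AC·AC·BB·BB·AC·AC·AC·AC·AC·AC·AC·CCB·BB·CCB·BB·CCB·BB·CCB·BB·CCB·BB·CCB·BB·CCB·BB·BB·BB·AC·AC·AC·BB·BB·AC·AC·AC·BB·BB·AC·AC·AC·BB·BB·AC·AC·AC·BB·BB·AC·AC·AC·BB·BB·AC·AC·AC·BB·BB·AC·AC·AC·AC·AC·AC·AC·CCB·BB·CCB·BB·CCB·BB·BB·BB·AC·AC·AC·BB·BB·AC·AC·AC·BB·BB·AC·AC·AC·BB·BB·AC·AC·AC·AC·AC·AC·AC·CCB·BB·CCB·BB·CCB·BB
    A ↦ CCB
    B ↦ AC
    C ↦ BB

A->CCB, B->AC, C->BB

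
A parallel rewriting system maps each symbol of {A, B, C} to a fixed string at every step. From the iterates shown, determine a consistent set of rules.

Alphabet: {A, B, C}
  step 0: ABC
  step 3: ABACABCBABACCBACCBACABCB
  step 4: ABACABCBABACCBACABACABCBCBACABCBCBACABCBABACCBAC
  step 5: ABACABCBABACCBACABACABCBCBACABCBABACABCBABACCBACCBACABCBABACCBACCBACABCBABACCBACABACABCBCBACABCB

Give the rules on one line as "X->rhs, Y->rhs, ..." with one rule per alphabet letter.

  step 4 ⇒ step 5: ABACABCBABACCBACABACABCBCBACABCBCBACABCBABACCBAC ⇒ AB·AC·AB·CB·AB·AC·CB·AC·AB·AC·AB·CB·CB·AC·AB·CB·AB·AC·AB·CB·AB·AC·CB·AC·CB·AC·AB·CB·AB·AC·CB·AC·CB·AC·AB·CB·AB·AC·CB·AC·AB·AC·AB·CB·CB·AC·AB·CB
    A ↦ AB
    B ↦ AC
    C ↦ CB

A->AB, B->AC, C->CB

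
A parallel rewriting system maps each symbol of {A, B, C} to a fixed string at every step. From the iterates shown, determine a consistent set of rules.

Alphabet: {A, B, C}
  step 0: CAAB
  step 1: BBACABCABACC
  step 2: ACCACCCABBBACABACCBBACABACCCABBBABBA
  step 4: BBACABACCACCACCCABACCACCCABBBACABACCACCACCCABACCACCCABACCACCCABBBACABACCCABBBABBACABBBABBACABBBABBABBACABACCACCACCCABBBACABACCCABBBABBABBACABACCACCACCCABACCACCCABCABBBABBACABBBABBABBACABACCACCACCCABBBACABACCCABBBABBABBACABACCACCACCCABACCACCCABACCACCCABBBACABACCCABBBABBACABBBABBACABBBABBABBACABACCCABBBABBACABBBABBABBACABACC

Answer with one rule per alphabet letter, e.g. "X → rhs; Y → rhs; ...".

A->CAB, B->ACC, C->BBA

  step 1 ⇒ step 2: BBACABCABACC ⇒ ACC·ACC·CAB·BBA·CAB·ACC·BBA·CAB·ACC·CAB·BBA·BBA
    A ↦ CAB
    B ↦ ACC
    C ↦ BBA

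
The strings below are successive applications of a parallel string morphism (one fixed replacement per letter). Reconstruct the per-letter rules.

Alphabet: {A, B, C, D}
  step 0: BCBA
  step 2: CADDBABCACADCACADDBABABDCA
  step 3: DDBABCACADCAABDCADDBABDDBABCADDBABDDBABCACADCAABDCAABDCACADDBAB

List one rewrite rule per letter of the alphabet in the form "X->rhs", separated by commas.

  step 2 ⇒ step 3: CADDBABCACADCACADDBABABDCA ⇒ DDB·AB·CA·CA·DCA·AB·DCA·DDB·AB·DDB·AB·CA·DDB·AB·DDB·AB·CA·CA·DCA·AB·DCA·AB·DCA·CA·DDB·AB
    A ↦ AB
    B ↦ DCA
    C ↦ DDB
    D ↦ CA

A->AB, B->DCA, C->DDB, D->CA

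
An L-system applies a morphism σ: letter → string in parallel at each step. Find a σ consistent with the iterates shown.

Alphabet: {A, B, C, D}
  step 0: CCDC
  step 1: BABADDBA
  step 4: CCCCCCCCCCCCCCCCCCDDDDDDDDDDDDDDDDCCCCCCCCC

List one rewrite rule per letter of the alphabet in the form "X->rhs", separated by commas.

A->C, B->CC, C->BA, D->DD

  step 0 ⇒ step 1: CCDC ⇒ BA·BA·DD·BA
    C ↦ BA
    D ↦ DD
    A ↦ C  (constrained at step 1)
    B ↦ CC  (constrained at step 1)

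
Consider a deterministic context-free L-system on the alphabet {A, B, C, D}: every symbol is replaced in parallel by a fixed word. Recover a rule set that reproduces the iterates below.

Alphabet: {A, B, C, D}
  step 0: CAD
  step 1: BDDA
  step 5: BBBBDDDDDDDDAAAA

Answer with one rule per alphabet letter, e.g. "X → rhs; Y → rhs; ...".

A->DD, B->CC, C->B, D->A

  step 0 ⇒ step 1: CAD ⇒ B·DD·A
    A ↦ DD
    C ↦ B
    D ↦ A
    B ↦ CC  (constrained at step 1)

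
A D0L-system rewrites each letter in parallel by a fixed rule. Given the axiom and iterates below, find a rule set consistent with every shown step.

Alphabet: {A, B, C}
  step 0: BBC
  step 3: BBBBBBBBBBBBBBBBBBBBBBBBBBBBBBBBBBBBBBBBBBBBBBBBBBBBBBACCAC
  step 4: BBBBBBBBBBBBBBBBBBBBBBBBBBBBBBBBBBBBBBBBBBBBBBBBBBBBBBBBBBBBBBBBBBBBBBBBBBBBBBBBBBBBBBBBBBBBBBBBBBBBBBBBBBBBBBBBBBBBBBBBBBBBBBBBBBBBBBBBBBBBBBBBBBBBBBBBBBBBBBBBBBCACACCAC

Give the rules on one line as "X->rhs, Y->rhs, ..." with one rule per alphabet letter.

A->C, B->BBB, C->AC

  step 3 ⇒ step 4: BBBBBBBBBBBBBBBBBBBBBBBBBBBBBBBBBBBBBBBBBBBBBBBBBBBBBBACCAC ⇒ BBB·BBB·BBB·BBB·BBB·BBB·BBB·BBB·BBB·BBB·BBB·BBB·BBB·BBB·BBB·BBB·BBB·BBB·BBB·BBB·BBB·BBB·BBB·BBB·BBB·BBB·BBB·BBB·BBB·BBB·BBB·BBB·BBB·BBB·BBB·BBB·BBB·BBB·BBB·BBB·BBB·BBB·BBB·BBB·BBB·BBB·BBB·BBB·BBB·BBB·BBB·BBB·BBB·BBB·C·AC·AC·C·AC
    A ↦ C
    B ↦ BBB
    C ↦ AC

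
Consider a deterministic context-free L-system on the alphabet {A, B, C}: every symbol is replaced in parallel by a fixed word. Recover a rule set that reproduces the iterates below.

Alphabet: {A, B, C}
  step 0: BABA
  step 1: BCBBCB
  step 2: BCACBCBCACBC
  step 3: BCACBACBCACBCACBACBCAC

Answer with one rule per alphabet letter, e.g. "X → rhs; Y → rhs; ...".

A->B, B->BC, C->AC

  step 2 ⇒ step 3: BCACBCBCACBC ⇒ BC·AC·B·AC·BC·AC·BC·AC·B·AC·BC·AC
    A ↦ B
    B ↦ BC
    C ↦ AC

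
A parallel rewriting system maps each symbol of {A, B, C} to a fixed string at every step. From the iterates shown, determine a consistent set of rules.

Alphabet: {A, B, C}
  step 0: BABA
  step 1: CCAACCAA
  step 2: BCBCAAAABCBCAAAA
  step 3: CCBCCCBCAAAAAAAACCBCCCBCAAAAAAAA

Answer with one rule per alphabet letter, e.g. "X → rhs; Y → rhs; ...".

A->AA, B->CC, C->BC

  step 2 ⇒ step 3: BCBCAAAABCBCAAAA ⇒ CC·BC·CC·BC·AA·AA·AA·AA·CC·BC·CC·BC·AA·AA·AA·AA
    A ↦ AA
    B ↦ CC
    C ↦ BC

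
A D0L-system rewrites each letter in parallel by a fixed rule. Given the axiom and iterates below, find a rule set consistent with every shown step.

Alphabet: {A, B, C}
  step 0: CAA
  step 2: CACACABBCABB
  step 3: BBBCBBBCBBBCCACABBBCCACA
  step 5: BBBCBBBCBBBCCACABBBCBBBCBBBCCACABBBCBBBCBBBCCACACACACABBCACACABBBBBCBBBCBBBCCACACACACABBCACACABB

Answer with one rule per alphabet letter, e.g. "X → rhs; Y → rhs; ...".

A->BC, B->CA, C->BB

  step 2 ⇒ step 3: CACACABBCABB ⇒ BB·BC·BB·BC·BB·BC·CA·CA·BB·BC·CA·CA
    A ↦ BC
    B ↦ CA
    C ↦ BB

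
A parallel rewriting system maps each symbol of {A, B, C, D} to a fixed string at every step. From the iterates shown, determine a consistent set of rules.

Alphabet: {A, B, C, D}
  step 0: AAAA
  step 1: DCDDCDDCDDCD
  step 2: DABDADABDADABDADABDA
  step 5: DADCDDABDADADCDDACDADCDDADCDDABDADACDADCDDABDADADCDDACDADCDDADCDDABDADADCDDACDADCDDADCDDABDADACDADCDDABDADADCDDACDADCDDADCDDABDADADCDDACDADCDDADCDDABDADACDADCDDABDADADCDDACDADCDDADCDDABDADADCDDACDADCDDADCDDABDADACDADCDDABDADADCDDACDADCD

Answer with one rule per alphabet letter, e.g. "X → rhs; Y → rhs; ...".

A->DCD, B->DAC, C->B, D->DA

  step 1 ⇒ step 2: DCDDCDDCDDCD ⇒ DA·B·DA·DA·B·DA·DA·B·DA·DA·B·DA
    C ↦ B
    D ↦ DA
  step 0 ⇒ step 1: AAAA ⇒ DCD·DCD·DCD·DCD
    A ↦ DCD
    B ↦ DAC  (constrained at step 2)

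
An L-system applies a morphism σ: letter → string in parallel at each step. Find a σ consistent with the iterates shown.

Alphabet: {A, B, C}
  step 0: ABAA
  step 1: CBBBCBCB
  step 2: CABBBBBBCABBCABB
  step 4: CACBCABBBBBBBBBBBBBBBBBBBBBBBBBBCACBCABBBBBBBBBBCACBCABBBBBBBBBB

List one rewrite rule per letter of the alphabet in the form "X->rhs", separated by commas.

A->CB, B->BB, C->CA

  step 1 ⇒ step 2: CBBBCBCB ⇒ CA·BB·BB·BB·CA·BB·CA·BB
    B ↦ BB
    C ↦ CA
  step 0 ⇒ step 1: ABAA ⇒ CB·BB·CB·CB
    A ↦ CB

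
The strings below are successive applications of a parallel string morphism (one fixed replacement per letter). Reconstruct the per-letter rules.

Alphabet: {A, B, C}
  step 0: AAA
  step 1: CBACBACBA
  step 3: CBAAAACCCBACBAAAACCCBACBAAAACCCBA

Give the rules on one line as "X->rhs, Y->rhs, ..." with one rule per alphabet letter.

  step 0 ⇒ step 1: AAA ⇒ CBA·CBA·CBA
    A ↦ CBA
    B ↦ CC  (constrained at step 1)
    C ↦ A  (constrained at step 1)

A->CBA, B->CC, C->A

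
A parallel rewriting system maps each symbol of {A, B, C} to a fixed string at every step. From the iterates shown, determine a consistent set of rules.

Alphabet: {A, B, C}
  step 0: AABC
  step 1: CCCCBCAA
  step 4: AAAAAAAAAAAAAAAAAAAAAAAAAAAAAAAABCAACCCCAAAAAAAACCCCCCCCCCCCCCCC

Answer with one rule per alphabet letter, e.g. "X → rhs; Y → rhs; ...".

A->CC, B->BC, C->AA

  step 0 ⇒ step 1: AABC ⇒ CC·CC·BC·AA
    A ↦ CC
    B ↦ BC
    C ↦ AA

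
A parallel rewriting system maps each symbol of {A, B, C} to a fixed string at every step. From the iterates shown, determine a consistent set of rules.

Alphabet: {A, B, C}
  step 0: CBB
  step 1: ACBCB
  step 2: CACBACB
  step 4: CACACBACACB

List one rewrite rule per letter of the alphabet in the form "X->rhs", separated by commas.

  step 1 ⇒ step 2: ACBCB ⇒ C·A·CB·A·CB
    A ↦ C
    B ↦ CB
    C ↦ A

A->C, B->CB, C->A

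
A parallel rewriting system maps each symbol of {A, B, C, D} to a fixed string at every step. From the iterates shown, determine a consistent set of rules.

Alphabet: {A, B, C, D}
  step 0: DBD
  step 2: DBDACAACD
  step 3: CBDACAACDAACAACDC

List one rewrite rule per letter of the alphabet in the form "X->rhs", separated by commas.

A->AAC, B->BDA, C->D, D->C

  step 2 ⇒ step 3: DBDACAACD ⇒ C·BDA·C·AAC·D·AAC·AAC·D·C
    A ↦ AAC
    B ↦ BDA
    C ↦ D
    D ↦ C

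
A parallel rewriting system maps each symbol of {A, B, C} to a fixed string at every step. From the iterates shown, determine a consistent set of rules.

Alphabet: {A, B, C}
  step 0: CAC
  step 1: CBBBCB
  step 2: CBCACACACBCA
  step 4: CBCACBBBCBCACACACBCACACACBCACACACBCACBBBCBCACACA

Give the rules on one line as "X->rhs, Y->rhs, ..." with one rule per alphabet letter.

A->BB, B->CA, C->CB

  step 1 ⇒ step 2: CBBBCB ⇒ CB·CA·CA·CA·CB·CA
    B ↦ CA
    C ↦ CB
  step 0 ⇒ step 1: CAC ⇒ CB·BB·CB
    A ↦ BB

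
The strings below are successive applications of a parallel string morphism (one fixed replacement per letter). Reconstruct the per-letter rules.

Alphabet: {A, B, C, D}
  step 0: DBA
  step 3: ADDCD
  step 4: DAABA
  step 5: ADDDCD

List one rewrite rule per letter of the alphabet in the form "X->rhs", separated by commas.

A->D, B->DC, C->B, D->A

  step 4 ⇒ step 5: DAABA ⇒ A·D·D·DC·D
    A ↦ D
    B ↦ DC
    D ↦ A
  step 3 ⇒ step 4: ADDCD ⇒ D·A·A·B·A
    C ↦ B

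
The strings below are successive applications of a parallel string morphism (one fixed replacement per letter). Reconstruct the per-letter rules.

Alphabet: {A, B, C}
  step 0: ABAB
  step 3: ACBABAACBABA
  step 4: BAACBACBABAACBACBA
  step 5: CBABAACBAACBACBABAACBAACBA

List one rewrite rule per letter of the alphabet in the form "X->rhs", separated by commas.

A->BA, B->C, C->A

  step 4 ⇒ step 5: BAACBACBABAACBACBA ⇒ C·BA·BA·A·C·BA·A·C·BA·C·BA·BA·A·C·BA·A·C·BA
    A ↦ BA
    B ↦ C
    C ↦ A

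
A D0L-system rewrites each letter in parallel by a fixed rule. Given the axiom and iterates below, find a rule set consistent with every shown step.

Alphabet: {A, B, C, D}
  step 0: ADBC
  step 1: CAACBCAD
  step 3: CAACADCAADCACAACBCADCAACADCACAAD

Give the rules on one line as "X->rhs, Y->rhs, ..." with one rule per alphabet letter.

A->CA, B->BC, C->AD, D->AC

  step 0 ⇒ step 1: ADBC ⇒ CA·AC·BC·AD
    A ↦ CA
    B ↦ BC
    C ↦ AD
    D ↦ AC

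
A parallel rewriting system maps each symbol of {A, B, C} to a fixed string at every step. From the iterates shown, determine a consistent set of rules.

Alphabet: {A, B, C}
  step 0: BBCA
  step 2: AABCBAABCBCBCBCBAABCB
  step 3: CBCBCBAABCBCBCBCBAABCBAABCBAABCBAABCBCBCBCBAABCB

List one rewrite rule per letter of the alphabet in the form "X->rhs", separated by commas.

  step 2 ⇒ step 3: AABCBAABCBCBCBCBAABCB ⇒ CB·CB·CB·AAB·CB·CB·CB·CB·AAB·CB·AAB·CB·AAB·CB·AAB·CB·CB·CB·CB·AAB·CB
    A ↦ CB
    B ↦ CB
    C ↦ AAB

A->CB, B->CB, C->AAB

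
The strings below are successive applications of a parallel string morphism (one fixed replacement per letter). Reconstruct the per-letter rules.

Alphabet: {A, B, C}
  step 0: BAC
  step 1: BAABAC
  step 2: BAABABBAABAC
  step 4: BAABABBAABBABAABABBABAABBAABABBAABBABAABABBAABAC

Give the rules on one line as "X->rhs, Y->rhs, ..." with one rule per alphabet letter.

  step 1 ⇒ step 2: BAABAC ⇒ BA·AB·AB·BA·AB·AC
    A ↦ AB
    B ↦ BA
    C ↦ AC

A->AB, B->BA, C->AC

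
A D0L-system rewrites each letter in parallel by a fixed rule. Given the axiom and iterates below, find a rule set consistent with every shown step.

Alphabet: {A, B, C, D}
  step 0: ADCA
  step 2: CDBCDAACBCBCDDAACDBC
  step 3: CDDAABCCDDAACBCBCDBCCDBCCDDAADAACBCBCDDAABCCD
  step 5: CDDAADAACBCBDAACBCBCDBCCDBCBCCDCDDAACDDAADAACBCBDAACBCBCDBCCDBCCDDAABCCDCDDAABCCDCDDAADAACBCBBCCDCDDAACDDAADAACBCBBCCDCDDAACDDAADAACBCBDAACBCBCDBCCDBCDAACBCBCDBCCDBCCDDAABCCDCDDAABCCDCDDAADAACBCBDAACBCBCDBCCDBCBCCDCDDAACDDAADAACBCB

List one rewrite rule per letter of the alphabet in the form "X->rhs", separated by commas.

  step 2 ⇒ step 3: CDBCDAACBCBCDDAACDBC ⇒ CD·DAA·BC·CD·DAA·CB·CB·CD·BC·CD·BC·CD·DAA·DAA·CB·CB·CD·DAA·BC·CD
    A ↦ CB
    B ↦ BC
    C ↦ CD
    D ↦ DAA

A->CB, B->BC, C->CD, D->DAA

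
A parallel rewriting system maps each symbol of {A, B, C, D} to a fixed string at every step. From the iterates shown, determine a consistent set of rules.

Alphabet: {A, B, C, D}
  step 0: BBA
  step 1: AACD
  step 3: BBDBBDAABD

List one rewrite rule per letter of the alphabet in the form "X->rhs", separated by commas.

  step 0 ⇒ step 1: BBA ⇒ A·A·CD
    A ↦ CD
    B ↦ A
    C ↦ B  (constrained at step 1)
    D ↦ BD  (constrained at step 1)

A->CD, B->A, C->B, D->BD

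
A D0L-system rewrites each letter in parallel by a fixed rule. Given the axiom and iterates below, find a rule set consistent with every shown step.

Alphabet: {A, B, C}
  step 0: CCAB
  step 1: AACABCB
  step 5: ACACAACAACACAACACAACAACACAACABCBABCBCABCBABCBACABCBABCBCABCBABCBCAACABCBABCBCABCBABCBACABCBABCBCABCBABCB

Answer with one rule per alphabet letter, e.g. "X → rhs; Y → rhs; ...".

A->CA, B->BCB, C->A

  step 0 ⇒ step 1: CCAB ⇒ A·A·CA·BCB
    A ↦ CA
    B ↦ BCB
    C ↦ A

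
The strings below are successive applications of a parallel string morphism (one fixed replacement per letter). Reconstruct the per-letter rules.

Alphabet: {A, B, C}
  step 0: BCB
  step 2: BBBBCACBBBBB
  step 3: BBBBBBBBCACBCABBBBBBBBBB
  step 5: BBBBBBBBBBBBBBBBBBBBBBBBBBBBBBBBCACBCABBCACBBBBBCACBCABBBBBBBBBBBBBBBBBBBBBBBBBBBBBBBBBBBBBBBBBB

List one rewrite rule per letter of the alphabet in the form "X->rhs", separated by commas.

  step 2 ⇒ step 3: BBBBCACBBBBB ⇒ BB·BB·BB·BB·CA·CB·CA·BB·BB·BB·BB·BB
    A ↦ CB
    B ↦ BB
    C ↦ CA

A->CB, B->BB, C->CA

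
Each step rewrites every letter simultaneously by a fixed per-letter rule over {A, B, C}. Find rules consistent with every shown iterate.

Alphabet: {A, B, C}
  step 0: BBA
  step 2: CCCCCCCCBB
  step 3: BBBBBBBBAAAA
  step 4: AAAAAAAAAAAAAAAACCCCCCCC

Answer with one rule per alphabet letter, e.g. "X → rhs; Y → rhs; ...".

  step 3 ⇒ step 4: BBBBBBBBAAAA ⇒ AA·AA·AA·AA·AA·AA·AA·AA·CC·CC·CC·CC
    A ↦ CC
    B ↦ AA
  step 2 ⇒ step 3: CCCCCCCCBB ⇒ B·B·B·B·B·B·B·B·AA·AA
    C ↦ B

A->CC, B->AA, C->B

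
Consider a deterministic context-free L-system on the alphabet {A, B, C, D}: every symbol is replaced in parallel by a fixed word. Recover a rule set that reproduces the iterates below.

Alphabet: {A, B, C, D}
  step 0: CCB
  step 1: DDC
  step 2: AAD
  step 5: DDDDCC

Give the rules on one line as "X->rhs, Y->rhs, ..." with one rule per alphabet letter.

A->BB, B->C, C->D, D->A

  step 1 ⇒ step 2: DDC ⇒ A·A·D
    C ↦ D
    D ↦ A
    A ↦ BB  (constrained at step 2)
  step 0 ⇒ step 1: CCB ⇒ D·D·C
    B ↦ C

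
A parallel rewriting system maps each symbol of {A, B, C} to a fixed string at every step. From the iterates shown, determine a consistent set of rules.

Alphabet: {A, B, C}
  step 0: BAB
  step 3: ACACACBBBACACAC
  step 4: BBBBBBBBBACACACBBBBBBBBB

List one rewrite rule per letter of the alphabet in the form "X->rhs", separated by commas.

  step 3 ⇒ step 4: ACACACBBBACACAC ⇒ B·BB·B·BB·B·BB·AC·AC·AC·B·BB·B·BB·B·BB
    A ↦ B
    B ↦ AC
    C ↦ BB

A->B, B->AC, C->BB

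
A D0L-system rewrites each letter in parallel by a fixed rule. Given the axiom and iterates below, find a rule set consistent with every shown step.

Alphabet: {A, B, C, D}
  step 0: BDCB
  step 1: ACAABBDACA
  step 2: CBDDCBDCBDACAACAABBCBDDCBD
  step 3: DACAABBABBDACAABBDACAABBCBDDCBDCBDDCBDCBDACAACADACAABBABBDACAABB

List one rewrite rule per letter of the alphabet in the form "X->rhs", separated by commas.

  step 2 ⇒ step 3: CBDDCBDCBDACAACAABBCBDDCBD ⇒ D·ACA·ABB·ABB·D·ACA·ABB·D·ACA·ABB·CBD·D·CBD·CBD·D·CBD·CBD·ACA·ACA·D·ACA·ABB·ABB·D·ACA·ABB
    A ↦ CBD
    B ↦ ACA
    C ↦ D
    D ↦ ABB

A->CBD, B->ACA, C->D, D->ABB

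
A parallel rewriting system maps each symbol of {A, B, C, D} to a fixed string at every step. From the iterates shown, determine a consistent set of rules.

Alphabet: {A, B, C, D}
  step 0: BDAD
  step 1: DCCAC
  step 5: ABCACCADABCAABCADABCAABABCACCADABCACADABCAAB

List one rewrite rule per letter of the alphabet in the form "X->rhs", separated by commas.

A->CA, B->D, C->AB, D->C

  step 0 ⇒ step 1: BDAD ⇒ D·C·CA·C
    A ↦ CA
    B ↦ D
    D ↦ C
    C ↦ AB  (constrained at step 1)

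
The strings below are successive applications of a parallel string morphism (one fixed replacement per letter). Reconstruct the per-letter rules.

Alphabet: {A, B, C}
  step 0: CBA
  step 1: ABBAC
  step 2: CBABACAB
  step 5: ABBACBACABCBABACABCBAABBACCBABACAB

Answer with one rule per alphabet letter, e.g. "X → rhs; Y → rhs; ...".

A->C, B->BA, C->AB

  step 1 ⇒ step 2: ABBAC ⇒ C·BA·BA·C·AB
    A ↦ C
    B ↦ BA
    C ↦ AB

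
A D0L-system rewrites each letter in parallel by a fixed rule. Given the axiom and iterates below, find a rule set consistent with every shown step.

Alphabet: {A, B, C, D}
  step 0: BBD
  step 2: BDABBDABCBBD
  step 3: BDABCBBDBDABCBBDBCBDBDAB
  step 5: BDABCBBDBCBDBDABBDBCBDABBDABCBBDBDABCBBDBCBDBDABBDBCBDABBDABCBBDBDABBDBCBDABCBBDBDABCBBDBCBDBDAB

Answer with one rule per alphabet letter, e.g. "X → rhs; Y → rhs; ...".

  step 2 ⇒ step 3: BDABBDABCBBD ⇒ BD·AB·CB·BD·BD·AB·CB·BD·BC·BD·BD·AB
    A ↦ CB
    B ↦ BD
    C ↦ BC
    D ↦ AB

A->CB, B->BD, C->BC, D->AB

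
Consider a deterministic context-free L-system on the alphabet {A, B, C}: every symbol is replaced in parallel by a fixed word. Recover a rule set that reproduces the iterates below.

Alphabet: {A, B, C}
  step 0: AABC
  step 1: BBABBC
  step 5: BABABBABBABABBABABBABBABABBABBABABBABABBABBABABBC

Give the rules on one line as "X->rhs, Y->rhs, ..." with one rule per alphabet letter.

A->B, B->AB, C->BC

  step 0 ⇒ step 1: AABC ⇒ B·B·AB·BC
    A ↦ B
    B ↦ AB
    C ↦ BC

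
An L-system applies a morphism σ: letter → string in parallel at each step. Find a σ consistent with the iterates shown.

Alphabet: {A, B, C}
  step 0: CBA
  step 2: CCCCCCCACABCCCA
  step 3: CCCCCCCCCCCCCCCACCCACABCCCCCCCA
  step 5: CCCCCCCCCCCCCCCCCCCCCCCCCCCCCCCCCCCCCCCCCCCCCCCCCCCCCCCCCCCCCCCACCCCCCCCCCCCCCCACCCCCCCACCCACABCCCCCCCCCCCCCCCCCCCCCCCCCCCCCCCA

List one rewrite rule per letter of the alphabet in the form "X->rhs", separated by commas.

  step 2 ⇒ step 3: CCCCCCCACABCCCA ⇒ CC·CC·CC·CC·CC·CC·CC·CA·CC·CA·CAB·CC·CC·CC·CA
    A ↦ CA
    B ↦ CAB
    C ↦ CC

A->CA, B->CAB, C->CC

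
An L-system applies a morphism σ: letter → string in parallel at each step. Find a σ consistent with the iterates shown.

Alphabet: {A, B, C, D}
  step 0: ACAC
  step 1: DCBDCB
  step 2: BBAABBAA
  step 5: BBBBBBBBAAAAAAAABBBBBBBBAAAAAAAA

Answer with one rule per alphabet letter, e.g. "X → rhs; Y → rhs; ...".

A->DC, B->AA, C->B, D->B

  step 1 ⇒ step 2: DCBDCB ⇒ B·B·AA·B·B·AA
    B ↦ AA
    C ↦ B
    D ↦ B
  step 0 ⇒ step 1: ACAC ⇒ DC·B·DC·B
    A ↦ DC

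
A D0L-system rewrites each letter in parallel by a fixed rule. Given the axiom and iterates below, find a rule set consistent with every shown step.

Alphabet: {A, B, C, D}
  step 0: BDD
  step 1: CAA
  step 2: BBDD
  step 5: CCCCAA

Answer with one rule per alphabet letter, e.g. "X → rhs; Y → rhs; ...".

A->D, B->C, C->BB, D->A

  step 1 ⇒ step 2: CAA ⇒ BB·D·D
    A ↦ D
    C ↦ BB
  step 0 ⇒ step 1: BDD ⇒ C·A·A
    B ↦ C
  step 0 ⇒ step 1: BDD ⇒ C·A·A
    D ↦ A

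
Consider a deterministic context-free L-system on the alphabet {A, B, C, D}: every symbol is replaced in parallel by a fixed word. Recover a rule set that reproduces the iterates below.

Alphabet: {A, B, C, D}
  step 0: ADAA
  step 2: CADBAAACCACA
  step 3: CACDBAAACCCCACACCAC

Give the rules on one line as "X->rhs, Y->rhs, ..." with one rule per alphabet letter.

  step 2 ⇒ step 3: CADBAAACCACA ⇒ CA·C·DBA·AA·C·C·C·CA·CA·C·CA·C
    A ↦ C
    B ↦ AA
    C ↦ CA
    D ↦ DBA

A->C, B->AA, C->CA, D->DBA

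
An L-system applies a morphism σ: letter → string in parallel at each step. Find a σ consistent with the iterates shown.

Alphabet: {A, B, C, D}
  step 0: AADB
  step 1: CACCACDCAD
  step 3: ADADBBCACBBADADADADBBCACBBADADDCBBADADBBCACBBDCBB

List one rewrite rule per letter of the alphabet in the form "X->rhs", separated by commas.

A->CAC, B->AD, C->BB, D->DC

  step 0 ⇒ step 1: AADB ⇒ CAC·CAC·DC·AD
    A ↦ CAC
    B ↦ AD
    D ↦ DC
    C ↦ BB  (constrained at step 1)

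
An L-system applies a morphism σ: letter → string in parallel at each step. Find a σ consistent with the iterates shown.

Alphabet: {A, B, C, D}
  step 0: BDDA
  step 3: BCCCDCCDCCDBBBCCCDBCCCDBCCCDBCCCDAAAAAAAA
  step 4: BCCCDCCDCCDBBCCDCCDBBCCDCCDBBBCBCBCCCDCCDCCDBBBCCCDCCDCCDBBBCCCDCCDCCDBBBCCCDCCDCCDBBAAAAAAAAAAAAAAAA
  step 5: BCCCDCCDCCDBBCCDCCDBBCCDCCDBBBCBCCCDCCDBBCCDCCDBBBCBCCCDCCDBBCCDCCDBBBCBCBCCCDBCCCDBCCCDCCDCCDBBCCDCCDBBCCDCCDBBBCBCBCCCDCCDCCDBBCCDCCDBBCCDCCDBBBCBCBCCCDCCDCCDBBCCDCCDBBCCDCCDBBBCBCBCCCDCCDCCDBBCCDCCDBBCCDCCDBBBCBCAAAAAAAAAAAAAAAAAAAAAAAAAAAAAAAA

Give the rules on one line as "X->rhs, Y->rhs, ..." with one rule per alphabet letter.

A->AA, B->BC, C->CCD, D->BB

  step 4 ⇒ step 5: BCCCDCCDCCDBBCCDCCDBBCCDCCDBBBCBCBCCCDCCDCCDBBBCCCDCCDCCDBBBCCCDCCDCCDBBBCCCDCCDCCDBBAAAAAAAAAAAAAAAA ⇒ BC·CCD·CCD·CCD·BB·CCD·CCD·BB·CCD·CCD·BB·BC·BC·CCD·CCD·BB·CCD·CCD·BB·BC·BC·CCD·CCD·BB·CCD·CCD·BB·BC·BC·BC·CCD·BC·CCD·BC·CCD·CCD·CCD·BB·CCD·CCD·BB·CCD·CCD·BB·BC·BC·BC·CCD·CCD·CCD·BB·CCD·CCD·BB·CCD·CCD·BB·BC·BC·BC·CCD·CCD·CCD·BB·CCD·CCD·BB·CCD·CCD·BB·BC·BC·BC·CCD·CCD·CCD·BB·CCD·CCD·BB·CCD·CCD·BB·BC·BC·AA·AA·AA·AA·AA·AA·AA·AA·AA·AA·AA·AA·AA·AA·AA·AA
    A ↦ AA
    B ↦ BC
    C ↦ CCD
    D ↦ BB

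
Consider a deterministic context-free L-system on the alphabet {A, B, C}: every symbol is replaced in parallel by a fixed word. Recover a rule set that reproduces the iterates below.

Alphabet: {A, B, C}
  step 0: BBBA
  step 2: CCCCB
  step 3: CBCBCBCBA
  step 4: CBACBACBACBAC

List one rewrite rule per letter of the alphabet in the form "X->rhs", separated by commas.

  step 3 ⇒ step 4: CBCBCBCBA ⇒ CB·A·CB·A·CB·A·CB·A·C
    A ↦ C
    B ↦ A
    C ↦ CB

A->C, B->A, C->CB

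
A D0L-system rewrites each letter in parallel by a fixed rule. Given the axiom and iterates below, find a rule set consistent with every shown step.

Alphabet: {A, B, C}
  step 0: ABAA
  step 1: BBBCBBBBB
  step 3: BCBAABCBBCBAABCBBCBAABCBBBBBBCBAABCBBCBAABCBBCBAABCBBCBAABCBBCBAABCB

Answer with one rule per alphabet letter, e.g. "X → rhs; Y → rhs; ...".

A->BB, B->BCB, C->AA

  step 0 ⇒ step 1: ABAA ⇒ BB·BCB·BB·BB
    A ↦ BB
    B ↦ BCB
    C ↦ AA  (constrained at step 1)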